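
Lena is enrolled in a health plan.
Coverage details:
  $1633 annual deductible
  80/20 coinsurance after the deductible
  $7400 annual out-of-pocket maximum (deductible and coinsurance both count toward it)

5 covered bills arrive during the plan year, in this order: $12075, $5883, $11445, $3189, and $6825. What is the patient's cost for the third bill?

$2289

Bill 1, $12075: $1633 finishes the deductible; $10442 goes to coinsurance; 20% of $10442 = $2088.40. Cost to patient: $3721.40. OOP to date $3721.40.
Bill 2, $5883: deductible met; 20% of $5883 = $1176.60. Patient pays $1176.60; OOP now $4898.
Bill 3, $11445: 20% coinsurance on $11445 = $2289. Patient pays $2289; OOP now $7187.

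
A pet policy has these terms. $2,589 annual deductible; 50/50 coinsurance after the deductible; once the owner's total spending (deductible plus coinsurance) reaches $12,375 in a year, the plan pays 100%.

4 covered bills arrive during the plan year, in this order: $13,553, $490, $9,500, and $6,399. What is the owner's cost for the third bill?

Claim 1 — $13,553: $2,589 finishes the deductible; $10,964 goes to coinsurance; 50% of $10,964 = $5,482. Cost to owner: $8,071. OOP to date $8,071.
Claim 2 — $490: deductible met; 50% of $490 = $245. Owner pays $245; OOP now $8,316.
Claim 3 — $9,500: 50% coinsurance on $9,500 = $4,750. OOP would hit $13,066 > $12,375, so the cap limits the owner to $12,375 − $8,316 = $4,059.

$4,059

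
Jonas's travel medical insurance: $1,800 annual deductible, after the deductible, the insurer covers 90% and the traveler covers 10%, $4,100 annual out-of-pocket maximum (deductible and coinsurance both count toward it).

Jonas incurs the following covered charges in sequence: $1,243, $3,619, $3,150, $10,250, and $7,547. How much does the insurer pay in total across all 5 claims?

Claim 1 ($1,243): all of it applies to the deductible. Traveler pays $1,243; OOP now $1,243. Plan pays $1,243 − $1,243 = $0.
Claim 2 ($3,619): deductible takes $557, $3,062 remains; 10% of $3,062 = $306.20. Traveler pays $863.20; OOP now $2,106.20. Plan pays $3,619 − $863.20 = $2,755.80.
Claim 3 ($3,150): 10% coinsurance on $3,150 = $315. Traveler pays $315; OOP now $2,421.20. Insurer: $3,150 − $315 = $2,835.
Claim 4 ($10,250): deductible met; 10% of $10,250 = $1,025. Traveler pays $1,025; OOP now $3,446.20. Plan pays $10,250 − $1,025 = $9,225.
Claim 5 ($7,547): 10% coinsurance on $7,547 = $754.70. Adding that to $3,446.20 gives $4,200.90, past the $4,100 cap; traveler pays only $4,100 − $3,446.20 = $653.80. Insurer: $7,547 − $653.80 = $6,893.20.
Insurer total: $0 + $2,755.80 + $2,835 + $9,225 + $6,893.20 = $21,709.

$21,709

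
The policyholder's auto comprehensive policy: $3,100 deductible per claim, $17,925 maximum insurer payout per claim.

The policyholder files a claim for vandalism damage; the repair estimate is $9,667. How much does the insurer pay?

After the deductible, $9,667 − $3,100 = $6,567 remains.
That's under the $17,925 cap, so the insurer reimburses the full $6,567.

$6,567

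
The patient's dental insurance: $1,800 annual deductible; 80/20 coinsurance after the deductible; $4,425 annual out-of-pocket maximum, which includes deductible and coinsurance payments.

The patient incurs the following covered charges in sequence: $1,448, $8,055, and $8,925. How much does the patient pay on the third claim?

$1,084.40

Claim 1 — $1,448: fully absorbed by the deductible. Cost to patient: $1,448. OOP to date $1,448.
Claim 2 — $8,055: $352 to deductible, leaving $7,703; patient's 20% is $1,540.60. Patient pays $1,892.60; OOP now $3,340.60.
Claim 3 — $8,925: 20% coinsurance on $8,925 = $1,785. OOP would hit $5,125.60 > $4,425, so the cap limits the patient to $4,425 − $3,340.60 = $1,084.40.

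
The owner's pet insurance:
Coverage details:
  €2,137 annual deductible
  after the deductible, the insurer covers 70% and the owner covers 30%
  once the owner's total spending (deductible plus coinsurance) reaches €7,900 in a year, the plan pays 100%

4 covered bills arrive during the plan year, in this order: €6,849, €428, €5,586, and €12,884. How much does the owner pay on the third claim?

Claim 1 — €6,849: €2,137 to deductible, leaving €4,712; owner's 30% is €1,413.60. Owner pays €3,550.60; OOP now €3,550.60.
Claim 2 — €428: deductible already satisfied, so owner's share is 30% × €428 = €128.40. Owner pays €128.40; OOP now €3,679.
Claim 3 — €5,586: deductible already satisfied, so owner's share is 30% × €5,586 = €1,675.80. Owner pays €1,675.80; OOP now €5,354.80.

€1,675.80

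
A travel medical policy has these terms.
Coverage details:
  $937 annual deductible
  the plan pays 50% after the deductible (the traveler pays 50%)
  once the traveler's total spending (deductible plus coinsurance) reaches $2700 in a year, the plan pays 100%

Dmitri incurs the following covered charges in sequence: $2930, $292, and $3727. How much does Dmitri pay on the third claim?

$620.50

Claim 1 — $2930: deductible takes $937, $1993 remains; traveler's 50% is $996.50. Cost to traveler: $1933.50. OOP to date $1933.50.
Claim 2 — $292: deductible already satisfied, so traveler's share is 50% × $292 = $146. Traveler pays $146; OOP now $2079.50.
Claim 3 — $3727: deductible met; 50% of $3727 = $1863.50. OOP would hit $3943 > $2700, so the cap limits the traveler to $2700 − $2079.50 = $620.50.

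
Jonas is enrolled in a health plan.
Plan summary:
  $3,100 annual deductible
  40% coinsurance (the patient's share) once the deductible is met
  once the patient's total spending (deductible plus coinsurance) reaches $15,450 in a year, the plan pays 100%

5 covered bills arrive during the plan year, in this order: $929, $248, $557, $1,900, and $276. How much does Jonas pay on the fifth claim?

$110.40

#1 ($929): all of it applies to the deductible. Patient owes $929 (running OOP $929).
#2 ($248): fully absorbed by the deductible. Patient pays $248; OOP now $1,177.
#3 ($557): entire amount goes to the deductible. Patient pays $557; OOP now $1,734.
#4 ($1,900): $1,366 to deductible, leaving $534; 40% of $534 = $213.60. Patient pays $1,579.60; OOP now $3,313.60.
#5 ($276): deductible already satisfied, so patient's share is 40% × $276 = $110.40. Patient owes $110.40 (running OOP $3,424).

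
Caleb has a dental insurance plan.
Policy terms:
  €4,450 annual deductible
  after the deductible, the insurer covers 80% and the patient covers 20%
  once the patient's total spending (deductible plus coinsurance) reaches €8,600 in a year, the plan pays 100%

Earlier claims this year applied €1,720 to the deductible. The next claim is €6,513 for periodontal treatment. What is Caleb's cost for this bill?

€3,486.60

Deductible still to meet: €4,450 − €1,720 = €2,730.
After the €2,730 deductible portion, €6,513 − €2,730 = €3,783 is subject to coinsurance.
Coinsurance: €3,783 × 20% = €756.60.
That puts the patient's cost at €2,730 + €756.60 = €3,486.60 before any cap.
Year-to-date out-of-pocket becomes €1,720 + €3,486.60 = €5,206.60, still under the €8,600 maximum, so no cap applies.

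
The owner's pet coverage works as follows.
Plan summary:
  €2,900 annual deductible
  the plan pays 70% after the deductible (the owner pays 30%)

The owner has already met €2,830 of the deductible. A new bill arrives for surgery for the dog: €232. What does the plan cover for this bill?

€113.40

Remaining deductible: €2,900 − €2,830 = €70.
After the €70 deductible portion, €232 − €70 = €162 is subject to coinsurance.
Coinsurance: €162 × 30% = €48.60.
So the owner owes €70 + €48.60 = €118.60.
Insurer pays the balance: €232 − €118.60 = €113.40.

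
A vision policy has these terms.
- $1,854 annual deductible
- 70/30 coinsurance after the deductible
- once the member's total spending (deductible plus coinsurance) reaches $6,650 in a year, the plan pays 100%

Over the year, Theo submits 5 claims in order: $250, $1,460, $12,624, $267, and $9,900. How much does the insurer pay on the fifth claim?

$8,928.10

Claim 1 — $250: all of it applies to the deductible. Member pays $250; OOP now $250. Plan pays $250 − $250 = $0.
Claim 2 — $1,460: fully absorbed by the deductible. Cost to member: $1,460. OOP to date $1,710. Plan pays $1,460 − $1,460 = $0.
Claim 3 — $12,624: deductible takes $144, $12,480 remains; coinsurance $12,480 × 30% = $3,744. Cost to member: $3,888. OOP to date $5,598. Insurer: $12,624 − $3,888 = $8,736.
Claim 4 — $267: 30% coinsurance on $267 = $80.10. Cost to member: $80.10. OOP to date $5,678.10. Plan pays $267 − $80.10 = $186.90.
Claim 5 — $9,900: deductible already satisfied, so member's share is 30% × $9,900 = $2,970. OOP would hit $8,648.10 > $6,650, so the cap limits the member to $6,650 − $5,678.10 = $971.90. Plan pays $9,900 − $971.90 = $8,928.10.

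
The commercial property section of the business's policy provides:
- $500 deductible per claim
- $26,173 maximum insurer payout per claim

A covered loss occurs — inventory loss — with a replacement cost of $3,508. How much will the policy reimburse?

$3,008

After the deductible, $3,508 − $500 = $3,008 remains.
$3,008 is within the $26,173 limit, so the insurer pays $3,008.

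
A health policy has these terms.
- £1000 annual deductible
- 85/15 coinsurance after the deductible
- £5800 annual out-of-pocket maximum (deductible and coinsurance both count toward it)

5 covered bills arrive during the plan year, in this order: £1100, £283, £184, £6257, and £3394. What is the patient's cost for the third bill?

Claim 1 (£1100): deductible takes £1000, £100 remains; coinsurance £100 × 15% = £15. Cost to patient: £1015. OOP to date £1015.
Claim 2 (£283): 15% coinsurance on £283 = £42.45. Patient owes £42.45 (running OOP £1057.45).
Claim 3 (£184): deductible met; 15% of £184 = £27.60. Patient owes £27.60 (running OOP £1085.05).

£27.60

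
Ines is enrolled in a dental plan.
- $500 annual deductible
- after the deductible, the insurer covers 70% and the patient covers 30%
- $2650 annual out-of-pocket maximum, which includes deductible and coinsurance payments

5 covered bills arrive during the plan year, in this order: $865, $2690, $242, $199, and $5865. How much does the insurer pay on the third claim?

Bill 1, $865: $500 to deductible, leaving $365; coinsurance $365 × 30% = $109.50. Patient owes $609.50 (running OOP $609.50). Plan pays $865 − $609.50 = $255.50.
Bill 2, $2690: 30% coinsurance on $2690 = $807. Patient owes $807 (running OOP $1416.50). Plan pays $2690 − $807 = $1883.
Bill 3, $242: deductible already satisfied, so patient's share is 30% × $242 = $72.60. Cost to patient: $72.60. OOP to date $1489.10. Insurer: $242 − $72.60 = $169.40.

$169.40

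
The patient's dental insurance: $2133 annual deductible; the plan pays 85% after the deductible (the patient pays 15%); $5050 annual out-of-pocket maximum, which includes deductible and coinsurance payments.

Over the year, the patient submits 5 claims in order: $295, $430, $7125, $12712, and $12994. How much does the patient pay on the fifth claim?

$152.65

Claim 1 — $295: entire amount goes to the deductible. Cost to patient: $295. OOP to date $295.
Claim 2 — $430: all of it applies to the deductible. Patient pays $430; OOP now $725.
Claim 3 — $7125: deductible takes $1408, $5717 remains; coinsurance $5717 × 15% = $857.55. Cost to patient: $2265.55. OOP to date $2990.55.
Claim 4 — $12712: deductible met; 15% of $12712 = $1906.80. Cost to patient: $1906.80. OOP to date $4897.35.
Claim 5 — $12994: deductible already satisfied, so patient's share is 15% × $12994 = $1949.10. Adding that to $4897.35 gives $6846.45, past the $5050 cap; patient pays only $5050 − $4897.35 = $152.65.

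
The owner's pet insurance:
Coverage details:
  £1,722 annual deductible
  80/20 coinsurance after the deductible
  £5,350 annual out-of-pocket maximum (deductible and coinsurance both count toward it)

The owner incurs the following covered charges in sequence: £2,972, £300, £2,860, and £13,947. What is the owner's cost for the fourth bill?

Claim 1 (£2,972): deductible takes £1,722, £1,250 remains; 20% of £1,250 = £250. Owner pays £1,972; OOP now £1,972.
Claim 2 (£300): 20% coinsurance on £300 = £60. Owner owes £60 (running OOP £2,032).
Claim 3 (£2,860): deductible met; 20% of £2,860 = £572. Cost to owner: £572. OOP to date £2,604.
Claim 4 (£13,947): deductible already satisfied, so owner's share is 20% × £13,947 = £2,789.40. Adding that to £2,604 gives £5,393.40, past the £5,350 cap; owner pays only £5,350 − £2,604 = £2,746.

£2,746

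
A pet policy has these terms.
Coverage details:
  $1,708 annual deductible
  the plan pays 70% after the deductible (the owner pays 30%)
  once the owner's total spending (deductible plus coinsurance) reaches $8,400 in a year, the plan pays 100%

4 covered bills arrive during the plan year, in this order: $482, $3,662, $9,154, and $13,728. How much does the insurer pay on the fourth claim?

#1 ($482): all of it applies to the deductible. Owner owes $482 (running OOP $482). Plan pays $482 − $482 = $0.
#2 ($3,662): $1,226 to deductible, leaving $2,436; 30% of $2,436 = $730.80. Owner owes $1,956.80 (running OOP $2,438.80). Insurer: $3,662 − $1,956.80 = $1,705.20.
#3 ($9,154): 30% coinsurance on $9,154 = $2,746.20. Owner owes $2,746.20 (running OOP $5,185). Insurer: $9,154 − $2,746.20 = $6,407.80.
#4 ($13,728): deductible met; 30% of $13,728 = $4,118.40. Adding that to $5,185 gives $9,303.40, past the $8,400 cap; owner pays only $8,400 − $5,185 = $3,215. Plan pays $13,728 − $3,215 = $10,513.

$10,513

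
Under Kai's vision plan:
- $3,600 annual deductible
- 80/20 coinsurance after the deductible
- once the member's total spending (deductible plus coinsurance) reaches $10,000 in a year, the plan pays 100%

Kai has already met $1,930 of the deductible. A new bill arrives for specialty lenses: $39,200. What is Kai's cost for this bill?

Deductible still to meet: $3,600 − $1,930 = $1,670.
After the $1,670 deductible portion, $39,200 − $1,670 = $37,530 is subject to coinsurance.
Member's 20% share of $37,530 is $7,506.
That puts the member's cost at $1,670 + $7,506 = $9,176 before any cap.
That would bring total out-of-pocket to $11,106, past the $10,000 cap. The member is capped at $10,000 − $1,930 = $8,070 on this claim.

$8,070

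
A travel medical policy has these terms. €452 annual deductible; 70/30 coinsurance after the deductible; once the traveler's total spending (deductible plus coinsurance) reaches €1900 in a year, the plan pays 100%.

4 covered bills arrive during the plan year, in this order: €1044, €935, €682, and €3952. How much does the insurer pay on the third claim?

€477.40

Bill 1, €1044: €452 finishes the deductible; €592 goes to coinsurance; 30% of €592 = €177.60. Cost to traveler: €629.60. OOP to date €629.60. Plan pays €1044 − €629.60 = €414.40.
Bill 2, €935: deductible met; 30% of €935 = €280.50. Traveler owes €280.50 (running OOP €910.10). Plan pays €935 − €280.50 = €654.50.
Bill 3, €682: deductible already satisfied, so traveler's share is 30% × €682 = €204.60. Traveler owes €204.60 (running OOP €1114.70). Plan pays €682 − €204.60 = €477.40.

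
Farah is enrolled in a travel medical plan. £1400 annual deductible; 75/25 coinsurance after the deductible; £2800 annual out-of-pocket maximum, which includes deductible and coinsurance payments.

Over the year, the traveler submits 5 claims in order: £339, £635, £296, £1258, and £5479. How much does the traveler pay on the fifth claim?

£1118

Claim 1 — £339: all of it applies to the deductible. Traveler owes £339 (running OOP £339).
Claim 2 — £635: fully absorbed by the deductible. Traveler owes £635 (running OOP £974).
Claim 3 — £296: fully absorbed by the deductible. Cost to traveler: £296. OOP to date £1270.
Claim 4 — £1258: deductible takes £130, £1128 remains; 25% of £1128 = £282. Traveler owes £412 (running OOP £1682).
Claim 5 — £5479: deductible already satisfied, so traveler's share is 25% × £5479 = £1369.75. Adding that to £1682 gives £3051.75, past the £2800 cap; traveler pays only £2800 − £1682 = £1118.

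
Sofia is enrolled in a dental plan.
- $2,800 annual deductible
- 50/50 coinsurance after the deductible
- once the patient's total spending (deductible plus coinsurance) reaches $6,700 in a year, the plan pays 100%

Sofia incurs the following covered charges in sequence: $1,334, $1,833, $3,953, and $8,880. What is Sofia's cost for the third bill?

Claim 1 — $1,334: all of it applies to the deductible. Cost to patient: $1,334. OOP to date $1,334.
Claim 2 — $1,833: deductible takes $1,466, $367 remains; coinsurance $367 × 50% = $183.50. Cost to patient: $1,649.50. OOP to date $2,983.50.
Claim 3 — $3,953: deductible already satisfied, so patient's share is 50% × $3,953 = $1,976.50. Patient owes $1,976.50 (running OOP $4,960).

$1,976.50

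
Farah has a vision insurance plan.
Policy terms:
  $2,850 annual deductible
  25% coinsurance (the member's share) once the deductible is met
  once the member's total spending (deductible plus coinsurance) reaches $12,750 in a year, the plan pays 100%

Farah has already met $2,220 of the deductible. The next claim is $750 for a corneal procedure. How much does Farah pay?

Remaining deductible: $2,850 − $2,220 = $630.
After the $630 deductible portion, $750 − $630 = $120 is subject to coinsurance.
Coinsurance: $120 × 25% = $30.
That puts the member's cost at $630 + $30 = $660 before any cap.
Cumulative spending $2,220 + $660 = $2,880 stays under the $12,750 maximum.

$660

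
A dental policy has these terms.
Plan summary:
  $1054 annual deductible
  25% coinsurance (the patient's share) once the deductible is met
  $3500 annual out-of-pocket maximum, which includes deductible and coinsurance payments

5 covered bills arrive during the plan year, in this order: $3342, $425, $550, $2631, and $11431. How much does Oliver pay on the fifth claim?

$972.50

#1 ($3342): deductible takes $1054, $2288 remains; coinsurance $2288 × 25% = $572. Patient pays $1626; OOP now $1626.
#2 ($425): 25% coinsurance on $425 = $106.25. Cost to patient: $106.25. OOP to date $1732.25.
#3 ($550): 25% coinsurance on $550 = $137.50. Cost to patient: $137.50. OOP to date $1869.75.
#4 ($2631): 25% coinsurance on $2631 = $657.75. Patient pays $657.75; OOP now $2527.50.
#5 ($11431): deductible met; 25% of $11431 = $2857.75. OOP would hit $5385.25 > $3500, so the cap limits the patient to $3500 − $2527.50 = $972.50.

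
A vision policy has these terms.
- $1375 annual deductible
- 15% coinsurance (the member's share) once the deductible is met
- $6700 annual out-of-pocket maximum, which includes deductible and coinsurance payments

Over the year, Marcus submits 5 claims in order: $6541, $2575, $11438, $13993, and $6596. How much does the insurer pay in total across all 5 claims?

#1 ($6541): deductible takes $1375, $5166 remains; member's 15% is $774.90. Member owes $2149.90 (running OOP $2149.90). Plan pays $6541 − $2149.90 = $4391.10.
#2 ($2575): deductible met; 15% of $2575 = $386.25. Member owes $386.25 (running OOP $2536.15). Insurer: $2575 − $386.25 = $2188.75.
#3 ($11438): deductible already satisfied, so member's share is 15% × $11438 = $1715.70. Cost to member: $1715.70. OOP to date $4251.85. Insurer: $11438 − $1715.70 = $9722.30.
#4 ($13993): deductible already satisfied, so member's share is 15% × $13993 = $2098.95. Member pays $2098.95; OOP now $6350.80. Plan pays $13993 − $2098.95 = $11894.05.
#5 ($6596): deductible met; 15% of $6596 = $989.40. OOP would hit $7340.20 > $6700, so the cap limits the member to $6700 − $6350.80 = $349.20. Plan pays $6596 − $349.20 = $6246.80.
Insurer total = bills − member's total = $41143 − $6700 = $34443.

$34443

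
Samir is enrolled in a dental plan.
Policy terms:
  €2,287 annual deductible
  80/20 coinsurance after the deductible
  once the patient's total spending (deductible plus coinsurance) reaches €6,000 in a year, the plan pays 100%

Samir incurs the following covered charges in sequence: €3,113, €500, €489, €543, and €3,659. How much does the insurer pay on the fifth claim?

Claim 1 — €3,113: deductible takes €2,287, €826 remains; coinsurance €826 × 20% = €165.20. Cost to patient: €2,452.20. OOP to date €2,452.20. Insurer: €3,113 − €2,452.20 = €660.80.
Claim 2 — €500: 20% coinsurance on €500 = €100. Patient owes €100 (running OOP €2,552.20). Insurer: €500 − €100 = €400.
Claim 3 — €489: deductible met; 20% of €489 = €97.80. Patient owes €97.80 (running OOP €2,650). Insurer: €489 − €97.80 = €391.20.
Claim 4 — €543: deductible already satisfied, so patient's share is 20% × €543 = €108.60. Cost to patient: €108.60. OOP to date €2,758.60. Plan pays €543 − €108.60 = €434.40.
Claim 5 — €3,659: 20% coinsurance on €3,659 = €731.80. Patient owes €731.80 (running OOP €3,490.40). Insurer: €3,659 − €731.80 = €2,927.20.

€2,927.20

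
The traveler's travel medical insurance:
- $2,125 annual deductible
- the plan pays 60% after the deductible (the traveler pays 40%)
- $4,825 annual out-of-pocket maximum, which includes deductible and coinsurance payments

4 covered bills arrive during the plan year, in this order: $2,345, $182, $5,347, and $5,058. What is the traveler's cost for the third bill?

$2,138.80

#1 ($2,345): $2,125 finishes the deductible; $220 goes to coinsurance; traveler's 40% is $88. Traveler owes $2,213 (running OOP $2,213).
#2 ($182): deductible already satisfied, so traveler's share is 40% × $182 = $72.80. Traveler pays $72.80; OOP now $2,285.80.
#3 ($5,347): deductible met; 40% of $5,347 = $2,138.80. Traveler pays $2,138.80; OOP now $4,424.60.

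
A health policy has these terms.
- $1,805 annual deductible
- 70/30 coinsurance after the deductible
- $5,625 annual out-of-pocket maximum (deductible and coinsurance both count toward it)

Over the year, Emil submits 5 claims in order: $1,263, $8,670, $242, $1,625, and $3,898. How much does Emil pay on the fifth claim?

$821.50

#1 ($1,263): fully absorbed by the deductible. Patient pays $1,263; OOP now $1,263.
#2 ($8,670): $542 to deductible, leaving $8,128; coinsurance $8,128 × 30% = $2,438.40. Cost to patient: $2,980.40. OOP to date $4,243.40.
#3 ($242): deductible already satisfied, so patient's share is 30% × $242 = $72.60. Patient owes $72.60 (running OOP $4,316).
#4 ($1,625): deductible met; 30% of $1,625 = $487.50. Patient owes $487.50 (running OOP $4,803.50).
#5 ($3,898): deductible already satisfied, so patient's share is 30% × $3,898 = $1,169.40. OOP would hit $5,972.90 > $5,625, so the cap limits the patient to $5,625 − $4,803.50 = $821.50.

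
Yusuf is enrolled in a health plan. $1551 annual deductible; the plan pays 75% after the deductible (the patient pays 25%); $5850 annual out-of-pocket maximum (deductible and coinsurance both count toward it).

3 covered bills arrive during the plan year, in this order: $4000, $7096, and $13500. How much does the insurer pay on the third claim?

Claim 1 ($4000): deductible takes $1551, $2449 remains; coinsurance $2449 × 25% = $612.25. Cost to patient: $2163.25. OOP to date $2163.25. Insurer: $4000 − $2163.25 = $1836.75.
Claim 2 ($7096): deductible already satisfied, so patient's share is 25% × $7096 = $1774. Patient owes $1774 (running OOP $3937.25). Insurer: $7096 − $1774 = $5322.
Claim 3 ($13500): 25% coinsurance on $13500 = $3375. That would push OOP to $7312.25, over the $5850 cap, so patient pays $5850 − $3937.25 = $1912.75. Plan pays $13500 − $1912.75 = $11587.25.

$11587.25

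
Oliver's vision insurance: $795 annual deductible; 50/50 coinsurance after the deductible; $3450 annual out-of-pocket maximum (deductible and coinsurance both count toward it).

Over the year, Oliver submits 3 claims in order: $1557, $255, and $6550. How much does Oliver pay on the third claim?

$2146.50

#1 ($1557): deductible takes $795, $762 remains; 50% of $762 = $381. Member owes $1176 (running OOP $1176).
#2 ($255): deductible met; 50% of $255 = $127.50. Member pays $127.50; OOP now $1303.50.
#3 ($6550): 50% coinsurance on $6550 = $3275. OOP would hit $4578.50 > $3450, so the cap limits the member to $3450 − $1303.50 = $2146.50.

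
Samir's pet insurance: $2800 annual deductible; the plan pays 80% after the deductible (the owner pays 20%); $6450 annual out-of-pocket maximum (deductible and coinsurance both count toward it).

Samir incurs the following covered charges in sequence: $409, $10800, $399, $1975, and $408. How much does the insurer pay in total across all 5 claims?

$8952.80

Claim 1 ($409): all of it applies to the deductible. Cost to owner: $409. OOP to date $409. Plan pays $409 − $409 = $0.
Claim 2 ($10800): $2391 finishes the deductible; $8409 goes to coinsurance; owner's 20% is $1681.80. Owner pays $4072.80; OOP now $4481.80. Insurer: $10800 − $4072.80 = $6727.20.
Claim 3 ($399): 20% coinsurance on $399 = $79.80. Cost to owner: $79.80. OOP to date $4561.60. Insurer: $399 − $79.80 = $319.20.
Claim 4 ($1975): deductible already satisfied, so owner's share is 20% × $1975 = $395. Owner owes $395 (running OOP $4956.60). Insurer: $1975 − $395 = $1580.
Claim 5 ($408): deductible already satisfied, so owner's share is 20% × $408 = $81.60. Owner owes $81.60 (running OOP $5038.20). Insurer: $408 − $81.60 = $326.40.
Insurer total: $0 + $6727.20 + $319.20 + $1580 + $326.40 = $8952.80.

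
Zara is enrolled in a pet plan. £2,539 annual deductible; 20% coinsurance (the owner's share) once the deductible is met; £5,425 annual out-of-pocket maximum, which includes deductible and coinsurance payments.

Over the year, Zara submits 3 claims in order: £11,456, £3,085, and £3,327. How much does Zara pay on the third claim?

£485.60

Bill 1, £11,456: deductible takes £2,539, £8,917 remains; coinsurance £8,917 × 20% = £1,783.40. Cost to owner: £4,322.40. OOP to date £4,322.40.
Bill 2, £3,085: 20% coinsurance on £3,085 = £617. Owner pays £617; OOP now £4,939.40.
Bill 3, £3,327: deductible already satisfied, so owner's share is 20% × £3,327 = £665.40. That would push OOP to £5,604.80, over the £5,425 cap, so owner pays £5,425 − £4,939.40 = £485.60.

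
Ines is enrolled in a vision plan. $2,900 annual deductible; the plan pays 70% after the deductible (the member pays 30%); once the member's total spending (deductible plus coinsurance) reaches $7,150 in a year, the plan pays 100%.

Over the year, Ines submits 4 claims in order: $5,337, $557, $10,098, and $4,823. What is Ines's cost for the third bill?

$3,029.40

Claim 1 — $5,337: $2,900 to deductible, leaving $2,437; coinsurance $2,437 × 30% = $731.10. Member owes $3,631.10 (running OOP $3,631.10).
Claim 2 — $557: 30% coinsurance on $557 = $167.10. Member pays $167.10; OOP now $3,798.20.
Claim 3 — $10,098: deductible met; 30% of $10,098 = $3,029.40. Member pays $3,029.40; OOP now $6,827.60.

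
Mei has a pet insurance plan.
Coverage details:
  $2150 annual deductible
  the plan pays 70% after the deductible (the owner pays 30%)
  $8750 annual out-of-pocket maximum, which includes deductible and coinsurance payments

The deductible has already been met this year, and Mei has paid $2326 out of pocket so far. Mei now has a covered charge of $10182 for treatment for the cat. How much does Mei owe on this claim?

$3054.60

With the deductible met, the entire $10182 is subject to coinsurance.
Owner's 30% share of $10182 is $3054.60.
Cumulative spending $2326 + $3054.60 = $5380.60 stays under the $8750 maximum.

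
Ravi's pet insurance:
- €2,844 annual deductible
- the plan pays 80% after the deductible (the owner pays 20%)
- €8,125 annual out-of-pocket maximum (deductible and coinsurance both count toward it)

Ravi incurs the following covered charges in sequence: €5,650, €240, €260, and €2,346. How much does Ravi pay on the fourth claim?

Bill 1, €5,650: deductible takes €2,844, €2,806 remains; 20% of €2,806 = €561.20. Cost to owner: €3,405.20. OOP to date €3,405.20.
Bill 2, €240: 20% coinsurance on €240 = €48. Owner pays €48; OOP now €3,453.20.
Bill 3, €260: deductible met; 20% of €260 = €52. Owner owes €52 (running OOP €3,505.20).
Bill 4, €2,346: deductible already satisfied, so owner's share is 20% × €2,346 = €469.20. Owner pays €469.20; OOP now €3,974.40.

€469.20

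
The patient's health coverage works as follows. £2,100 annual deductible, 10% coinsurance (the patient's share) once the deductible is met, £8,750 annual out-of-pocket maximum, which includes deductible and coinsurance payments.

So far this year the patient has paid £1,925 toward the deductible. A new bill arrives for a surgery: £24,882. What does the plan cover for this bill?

Deductible still to meet: £2,100 − £1,925 = £175.
After the £175 deductible portion, £24,882 − £175 = £24,707 is subject to coinsurance.
10% of £24,707 = £2,470.70 falls to the patient.
Patient responsibility before any cap: £175 + £2,470.70 = £2,645.70.
Year-to-date out-of-pocket becomes £1,925 + £2,645.70 = £4,570.70, still under the £8,750 maximum, so no cap applies.
The insurer covers the remainder: £24,882 − £2,645.70 = £22,236.30.

£22,236.30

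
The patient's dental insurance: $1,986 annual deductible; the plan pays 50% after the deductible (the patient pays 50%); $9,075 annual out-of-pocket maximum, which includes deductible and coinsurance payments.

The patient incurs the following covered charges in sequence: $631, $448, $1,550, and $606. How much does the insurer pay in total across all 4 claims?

Claim 1 — $631: entire amount goes to the deductible. Patient pays $631; OOP now $631. Insurer: $631 − $631 = $0.
Claim 2 — $448: all of it applies to the deductible. Patient pays $448; OOP now $1,079. Plan pays $448 − $448 = $0.
Claim 3 — $1,550: deductible takes $907, $643 remains; patient's 50% is $321.50. Cost to patient: $1,228.50. OOP to date $2,307.50. Insurer: $1,550 − $1,228.50 = $321.50.
Claim 4 — $606: deductible already satisfied, so patient's share is 50% × $606 = $303. Patient owes $303 (running OOP $2,610.50). Insurer: $606 − $303 = $303.
Insurer total = bills − patient's total = $3,235 − $2,610.50 = $624.50.

$624.50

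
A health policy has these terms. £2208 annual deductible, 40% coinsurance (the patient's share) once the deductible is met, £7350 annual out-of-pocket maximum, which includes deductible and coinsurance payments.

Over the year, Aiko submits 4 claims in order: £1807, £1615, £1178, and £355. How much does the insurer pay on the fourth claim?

£213

Bill 1, £1807: fully absorbed by the deductible. Patient pays £1807; OOP now £1807. Insurer: £1807 − £1807 = £0.
Bill 2, £1615: £401 finishes the deductible; £1214 goes to coinsurance; 40% of £1214 = £485.60. Cost to patient: £886.60. OOP to date £2693.60. Insurer: £1615 − £886.60 = £728.40.
Bill 3, £1178: 40% coinsurance on £1178 = £471.20. Cost to patient: £471.20. OOP to date £3164.80. Plan pays £1178 − £471.20 = £706.80.
Bill 4, £355: 40% coinsurance on £355 = £142. Patient pays £142; OOP now £3306.80. Insurer: £355 − £142 = £213.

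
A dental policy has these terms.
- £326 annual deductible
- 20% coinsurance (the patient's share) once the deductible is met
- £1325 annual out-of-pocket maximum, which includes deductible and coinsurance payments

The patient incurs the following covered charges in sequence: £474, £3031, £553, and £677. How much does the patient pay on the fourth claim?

£135.40

#1 (£474): £326 to deductible, leaving £148; 20% of £148 = £29.60. Patient owes £355.60 (running OOP £355.60).
#2 (£3031): 20% coinsurance on £3031 = £606.20. Patient owes £606.20 (running OOP £961.80).
#3 (£553): 20% coinsurance on £553 = £110.60. Patient pays £110.60; OOP now £1072.40.
#4 (£677): deductible already satisfied, so patient's share is 20% × £677 = £135.40. Patient owes £135.40 (running OOP £1207.80).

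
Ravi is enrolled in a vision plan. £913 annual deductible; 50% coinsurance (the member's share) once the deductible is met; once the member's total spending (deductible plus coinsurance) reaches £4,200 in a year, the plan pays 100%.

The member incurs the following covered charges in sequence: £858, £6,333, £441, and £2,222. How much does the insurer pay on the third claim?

Claim 1 (£858): entire amount goes to the deductible. Member pays £858; OOP now £858. Insurer: £858 − £858 = £0.
Claim 2 (£6,333): deductible takes £55, £6,278 remains; member's 50% is £3,139. Member pays £3,194; OOP now £4,052. Plan pays £6,333 − £3,194 = £3,139.
Claim 3 (£441): deductible met; 50% of £441 = £220.50. OOP would hit £4,272.50 > £4,200, so the cap limits the member to £4,200 − £4,052 = £148. Plan pays £441 − £148 = £293.

£293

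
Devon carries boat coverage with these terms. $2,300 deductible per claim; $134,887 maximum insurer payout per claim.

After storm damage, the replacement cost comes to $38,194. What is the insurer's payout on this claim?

Less the $2,300 deductible: $38,194 − $2,300 = $35,894.
$35,894 ≤ $134,887, so the limit doesn't bind; insurer pays $35,894.

$35,894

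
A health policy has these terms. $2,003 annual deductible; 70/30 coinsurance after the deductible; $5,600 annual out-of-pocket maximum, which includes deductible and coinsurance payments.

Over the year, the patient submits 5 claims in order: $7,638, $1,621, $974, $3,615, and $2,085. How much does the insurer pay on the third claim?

Bill 1, $7,638: $2,003 to deductible, leaving $5,635; coinsurance $5,635 × 30% = $1,690.50. Patient owes $3,693.50 (running OOP $3,693.50). Insurer: $7,638 − $3,693.50 = $3,944.50.
Bill 2, $1,621: 30% coinsurance on $1,621 = $486.30. Cost to patient: $486.30. OOP to date $4,179.80. Insurer: $1,621 − $486.30 = $1,134.70.
Bill 3, $974: 30% coinsurance on $974 = $292.20. Patient owes $292.20 (running OOP $4,472). Plan pays $974 − $292.20 = $681.80.

$681.80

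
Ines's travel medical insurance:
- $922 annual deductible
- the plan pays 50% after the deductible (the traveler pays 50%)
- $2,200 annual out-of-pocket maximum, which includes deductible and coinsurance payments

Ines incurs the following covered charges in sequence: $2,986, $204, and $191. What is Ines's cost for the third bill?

$95.50

Claim 1 — $2,986: $922 finishes the deductible; $2,064 goes to coinsurance; traveler's 50% is $1,032. Traveler owes $1,954 (running OOP $1,954).
Claim 2 — $204: 50% coinsurance on $204 = $102. Traveler pays $102; OOP now $2,056.
Claim 3 — $191: 50% coinsurance on $191 = $95.50. Traveler owes $95.50 (running OOP $2,151.50).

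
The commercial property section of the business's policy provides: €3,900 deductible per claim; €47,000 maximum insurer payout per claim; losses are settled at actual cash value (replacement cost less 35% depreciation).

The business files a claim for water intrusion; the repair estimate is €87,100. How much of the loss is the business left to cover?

€40,100

Actual cash value after 35% depreciation: €87,100 × 65% = €56,615.
Less the €3,900 deductible: €56,615 − €3,900 = €52,715.
Since €52,715 > €47,000, the payout is capped at €47,000.
Out of pocket: €87,100 − €47,000 = €40,100.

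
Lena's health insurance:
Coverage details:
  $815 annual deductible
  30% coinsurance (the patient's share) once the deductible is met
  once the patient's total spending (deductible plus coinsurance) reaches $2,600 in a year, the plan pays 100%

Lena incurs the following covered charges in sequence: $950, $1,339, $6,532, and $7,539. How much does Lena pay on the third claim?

Claim 1 ($950): $815 to deductible, leaving $135; coinsurance $135 × 30% = $40.50. Cost to patient: $855.50. OOP to date $855.50.
Claim 2 ($1,339): deductible met; 30% of $1,339 = $401.70. Patient owes $401.70 (running OOP $1,257.20).
Claim 3 ($6,532): 30% coinsurance on $6,532 = $1,959.60. OOP would hit $3,216.80 > $2,600, so the cap limits the patient to $2,600 − $1,257.20 = $1,342.80.

$1,342.80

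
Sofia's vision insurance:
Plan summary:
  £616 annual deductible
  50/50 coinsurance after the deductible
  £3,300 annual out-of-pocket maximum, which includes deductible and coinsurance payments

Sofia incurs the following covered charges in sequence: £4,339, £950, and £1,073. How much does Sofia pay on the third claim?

Bill 1, £4,339: £616 finishes the deductible; £3,723 goes to coinsurance; coinsurance £3,723 × 50% = £1,861.50. Member owes £2,477.50 (running OOP £2,477.50).
Bill 2, £950: 50% coinsurance on £950 = £475. Member owes £475 (running OOP £2,952.50).
Bill 3, £1,073: deductible met; 50% of £1,073 = £536.50. OOP would hit £3,489 > £3,300, so the cap limits the member to £3,300 − £2,952.50 = £347.50.

£347.50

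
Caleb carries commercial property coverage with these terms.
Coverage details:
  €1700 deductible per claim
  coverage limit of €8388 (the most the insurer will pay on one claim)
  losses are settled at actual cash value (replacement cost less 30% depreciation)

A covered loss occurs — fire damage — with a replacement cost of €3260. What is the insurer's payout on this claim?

€582

Actual cash value after 30% depreciation: €3260 × 70% = €2282.
After the deductible, €2282 − €1700 = €582 remains.
€582 ≤ €8388, so the limit doesn't bind; insurer pays €582.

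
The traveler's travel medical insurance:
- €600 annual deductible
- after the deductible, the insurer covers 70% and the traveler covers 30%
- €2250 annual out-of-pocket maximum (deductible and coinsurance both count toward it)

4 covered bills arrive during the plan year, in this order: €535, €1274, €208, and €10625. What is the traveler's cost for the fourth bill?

€1224.90

Claim 1 — €535: entire amount goes to the deductible. Traveler pays €535; OOP now €535.
Claim 2 — €1274: deductible takes €65, €1209 remains; 30% of €1209 = €362.70. Traveler pays €427.70; OOP now €962.70.
Claim 3 — €208: deductible met; 30% of €208 = €62.40. Traveler owes €62.40 (running OOP €1025.10).
Claim 4 — €10625: deductible already satisfied, so traveler's share is 30% × €10625 = €3187.50. OOP would hit €4212.60 > €2250, so the cap limits the traveler to €2250 − €1025.10 = €1224.90.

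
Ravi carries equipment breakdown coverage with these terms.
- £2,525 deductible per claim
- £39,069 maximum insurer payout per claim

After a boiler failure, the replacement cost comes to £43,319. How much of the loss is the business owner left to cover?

Less the £2,525 deductible: £43,319 − £2,525 = £40,794.
Since £40,794 > £39,069, the payout is capped at £39,069.
Business owner's share is the uncovered remainder: £43,319 − £39,069 = £4,250.

£4,250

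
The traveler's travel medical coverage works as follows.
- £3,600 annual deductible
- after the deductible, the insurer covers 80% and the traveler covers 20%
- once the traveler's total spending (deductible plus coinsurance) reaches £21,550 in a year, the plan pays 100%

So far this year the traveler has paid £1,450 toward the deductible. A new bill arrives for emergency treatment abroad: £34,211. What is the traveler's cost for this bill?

£1,450 of the £3,600 deductible is already met, leaving £2,150.
After the £2,150 deductible portion, £34,211 − £2,150 = £32,061 is subject to coinsurance.
Coinsurance: £32,061 × 20% = £6,412.20.
That puts the traveler's cost at £2,150 + £6,412.20 = £8,562.20 before any cap.
Cumulative spending £1,450 + £8,562.20 = £10,012.20 stays under the £21,550 maximum.

£8,562.20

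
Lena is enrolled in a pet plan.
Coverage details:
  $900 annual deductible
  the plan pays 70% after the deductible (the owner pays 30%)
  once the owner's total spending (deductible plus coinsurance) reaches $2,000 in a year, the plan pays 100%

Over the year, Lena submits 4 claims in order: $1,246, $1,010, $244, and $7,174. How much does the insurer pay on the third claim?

$170.80

#1 ($1,246): $900 to deductible, leaving $346; coinsurance $346 × 30% = $103.80. Owner pays $1,003.80; OOP now $1,003.80. Plan pays $1,246 − $1,003.80 = $242.20.
#2 ($1,010): deductible met; 30% of $1,010 = $303. Owner owes $303 (running OOP $1,306.80). Plan pays $1,010 − $303 = $707.
#3 ($244): 30% coinsurance on $244 = $73.20. Cost to owner: $73.20. OOP to date $1,380. Insurer: $244 − $73.20 = $170.80.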